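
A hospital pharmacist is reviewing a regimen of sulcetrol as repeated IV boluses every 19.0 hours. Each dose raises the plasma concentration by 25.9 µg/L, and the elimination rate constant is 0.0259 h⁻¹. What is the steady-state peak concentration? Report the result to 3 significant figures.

Fraction remaining after one interval: e^(−kτ) = e^(−0.02590 × 19.0) = 0.6113
R = 1 / (1 − 0.6113) = 2.573
Css,max = 25.9 × 2.573 ≈ 66.6 µg/L

66.6 µg/L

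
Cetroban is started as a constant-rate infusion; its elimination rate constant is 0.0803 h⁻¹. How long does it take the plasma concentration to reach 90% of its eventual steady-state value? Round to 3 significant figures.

f = 1 − e^(−kt)  ⇒  t = −ln(1 − f) / k
t = −ln(1 − 0.9) / 0.08030 = 2.303 / 0.08030 ≈ 28.7 hours

28.7 hours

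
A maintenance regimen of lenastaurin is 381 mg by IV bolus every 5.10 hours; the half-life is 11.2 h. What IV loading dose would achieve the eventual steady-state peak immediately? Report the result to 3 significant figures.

1410 mg

k = ln 2 / 11.2 = 0.06189 h⁻¹
Accumulation ratio R = 1 / (1 − e^(−kτ)) = 1 / (1 − e^(−0.06189×5.10)) = 1 / (1 − 0.7293) = 3.695
Loading dose = maintenance dose × R = 381 × 3.695 ≈ 1410 mg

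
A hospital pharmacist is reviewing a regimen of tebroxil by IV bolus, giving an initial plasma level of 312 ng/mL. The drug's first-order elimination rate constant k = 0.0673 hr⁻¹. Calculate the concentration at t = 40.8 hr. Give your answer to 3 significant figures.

20.0 ng/mL

C(t) = C₀ e^(−kt) = 312 × e^(−0.06730 × 40.8) = 312 × e^(−2.746) = 312 × 0.06419 ≈ 20.0 ng/mL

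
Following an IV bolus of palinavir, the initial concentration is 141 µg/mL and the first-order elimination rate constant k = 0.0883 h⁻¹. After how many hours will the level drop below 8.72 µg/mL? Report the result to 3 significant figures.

C(t) = C₀ e^(−kt)  ⇒  t = ln(C₀/C) / k
t = ln(141/8.72) / 0.08830 = 2.783 / 0.08830 ≈ 31.5 hours

31.5 hours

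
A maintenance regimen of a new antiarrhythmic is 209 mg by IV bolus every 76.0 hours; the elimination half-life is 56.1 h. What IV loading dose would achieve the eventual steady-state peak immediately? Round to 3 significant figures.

k = ln 2 / 56.1 = 0.01236 h⁻¹
Accumulation ratio R = 1 / (1 − e^(−kτ)) = 1 / (1 − e^(−0.01236×76.0)) = 1 / (1 − 0.3910) = 1.642
Loading dose = maintenance dose × R = 209 × 1.642 ≈ 343 mg

343 mg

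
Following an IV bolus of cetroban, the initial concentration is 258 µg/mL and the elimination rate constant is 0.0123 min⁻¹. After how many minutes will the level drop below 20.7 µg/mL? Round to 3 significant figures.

C(t) = C₀ e^(−kt)  ⇒  t = ln(C₀/C) / k
t = ln(258/20.7) / 0.01230 = 2.523 / 0.01230 ≈ 205 minutes

205 minutes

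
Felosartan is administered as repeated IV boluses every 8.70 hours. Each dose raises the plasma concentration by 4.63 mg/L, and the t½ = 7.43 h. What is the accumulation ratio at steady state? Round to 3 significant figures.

k = ln 2 / 7.43 = 0.09329 h⁻¹
Fraction remaining after one interval: e^(−kτ) = e^(−0.09329 × 8.70) = 0.4441
R = 1 / (1 − 0.4441) = 1 / 0.5559 ≈ 1.80

1.80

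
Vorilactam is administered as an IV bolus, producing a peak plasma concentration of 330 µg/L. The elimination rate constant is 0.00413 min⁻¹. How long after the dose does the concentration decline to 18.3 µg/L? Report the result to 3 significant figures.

C(t) = C₀ e^(−kt)  ⇒  t = ln(C₀/C) / k
t = ln(330/18.3) / 0.004130 = 2.892 / 0.004130 ≈ 700 minutes

700 minutes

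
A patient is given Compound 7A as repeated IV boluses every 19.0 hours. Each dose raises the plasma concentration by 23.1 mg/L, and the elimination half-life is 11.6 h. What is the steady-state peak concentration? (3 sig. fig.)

k = ln 2 / 11.6 = 0.05975 h⁻¹
Fraction remaining after one interval: e^(−kτ) = e^(−0.05975 × 19.0) = 0.3213
R = 1 / (1 − 0.3213) = 1.473
Css,max = 23.1 × 1.473 ≈ 34.0 mg/L

34.0 mg/L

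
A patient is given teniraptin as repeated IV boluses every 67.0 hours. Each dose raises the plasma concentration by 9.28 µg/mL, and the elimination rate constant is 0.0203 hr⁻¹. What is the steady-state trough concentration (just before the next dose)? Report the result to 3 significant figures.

3.20 µg/mL

Fraction remaining after one interval: e^(−kτ) = e^(−0.02030 × 67.0) = 0.2566
R = 1 / (1 − 0.2566) = 1.345
Css,max = 9.28 × 1.345 = 12.48 µg/mL
Css,min = Css,max × e^(−kτ) = 12.48 × 0.2566 ≈ 3.20 µg/mL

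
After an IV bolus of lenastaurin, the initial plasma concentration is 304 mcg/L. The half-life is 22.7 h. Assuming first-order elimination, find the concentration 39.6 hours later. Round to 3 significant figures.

90.7 mcg/L

k = ln 2 / 22.7 = 0.03054 h⁻¹
39.6 h is 1.744 half-lives, so C = 304 × (1/2)^1.744 = 304 × 0.2984 ≈ 90.7 mcg/L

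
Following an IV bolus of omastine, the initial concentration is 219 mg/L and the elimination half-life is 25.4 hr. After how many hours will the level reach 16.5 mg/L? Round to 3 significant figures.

94.8 hours

k = ln 2 / 25.4 = 0.02729 hr⁻¹
C(t) = C₀ e^(−kt)  ⇒  t = ln(C₀/C) / k
t = ln(219/16.5) / 0.02729 = 2.586 / 0.02729 ≈ 94.8 hours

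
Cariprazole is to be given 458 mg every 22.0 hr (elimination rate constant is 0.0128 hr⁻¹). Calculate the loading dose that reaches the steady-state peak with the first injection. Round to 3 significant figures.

Accumulation ratio R = 1 / (1 − e^(−kτ)) = 1 / (1 − e^(−0.01280×22.0)) = 1 / (1 − 0.7546) = 4.075
Loading dose = maintenance dose × R = 458 × 4.075 ≈ 1870 mg

1870 mg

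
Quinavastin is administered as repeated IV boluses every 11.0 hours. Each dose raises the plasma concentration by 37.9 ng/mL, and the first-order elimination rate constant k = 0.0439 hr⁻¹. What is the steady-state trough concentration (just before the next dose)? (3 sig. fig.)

61.1 ng/mL

Fraction remaining after one interval: e^(−kτ) = e^(−0.04390 × 11.0) = 0.6170
R = 1 / (1 − 0.6170) = 2.611
Css,max = 37.9 × 2.611 = 98.95 ng/mL
Css,min = Css,max × e^(−kτ) = 98.95 × 0.6170 ≈ 61.1 ng/mL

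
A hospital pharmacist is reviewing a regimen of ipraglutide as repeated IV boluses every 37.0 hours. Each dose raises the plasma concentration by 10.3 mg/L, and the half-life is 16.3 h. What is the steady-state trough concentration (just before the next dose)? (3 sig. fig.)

2.69 mg/L

k = ln 2 / 16.3 = 0.04252 h⁻¹
Fraction remaining after one interval: e^(−kτ) = e^(−0.04252 × 37.0) = 0.2073
R = 1 / (1 − 0.2073) = 1.262
Css,max = 10.3 × 1.262 = 12.99 mg/L
Css,min = Css,max × e^(−kτ) = 12.99 × 0.2073 ≈ 2.69 mg/L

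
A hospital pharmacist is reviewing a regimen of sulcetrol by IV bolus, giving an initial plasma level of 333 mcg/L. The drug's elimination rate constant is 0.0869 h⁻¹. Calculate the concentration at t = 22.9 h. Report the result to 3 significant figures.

45.5 mcg/L

C(t) = C₀ e^(−kt) = 333 × e^(−0.08690 × 22.9) = 333 × e^(−1.990) = 333 × 0.1367 ≈ 45.5 mcg/L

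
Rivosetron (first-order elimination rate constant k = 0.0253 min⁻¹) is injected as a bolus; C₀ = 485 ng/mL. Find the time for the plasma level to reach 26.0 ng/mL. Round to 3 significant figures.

116 minutes

C(t) = C₀ e^(−kt)  ⇒  t = ln(C₀/C) / k
t = ln(485/26.0) / 0.02530 = 2.926 / 0.02530 ≈ 116 minutes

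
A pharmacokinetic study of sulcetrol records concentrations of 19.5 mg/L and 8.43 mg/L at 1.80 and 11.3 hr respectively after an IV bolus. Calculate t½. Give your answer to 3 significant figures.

k = ln(C₁/C₂) / (t₂ − t₁) = ln(19.5/8.43) / (11.3 − 1.80)
  = 0.8386 / 9.500 = 0.08828 hr⁻¹
t½ = ln 2 / k = ln 2 / 0.08828 ≈ 7.85 hours

7.85 hours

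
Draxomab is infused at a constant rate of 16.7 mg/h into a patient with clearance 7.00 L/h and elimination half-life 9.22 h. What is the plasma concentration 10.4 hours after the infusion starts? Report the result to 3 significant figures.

1.29 mg/L

Css = rate / CL = 16.7 / 7.00 = 2.386 mg/L
k = ln 2 / 9.22 = 0.07518 h⁻¹
C(t) = Css (1 − e^(−kt)) = 2.386 × (1 − e^(−0.7819)) = 2.386 × 0.5424 ≈ 1.29 mg/L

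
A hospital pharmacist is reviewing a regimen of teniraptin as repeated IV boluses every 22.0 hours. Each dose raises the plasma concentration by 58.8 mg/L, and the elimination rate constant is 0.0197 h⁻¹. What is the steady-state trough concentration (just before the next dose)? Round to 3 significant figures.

Fraction remaining after one interval: e^(−kτ) = e^(−0.01970 × 22.0) = 0.6483
R = 1 / (1 − 0.6483) = 2.843
Css,max = 58.8 × 2.843 = 167.2 mg/L
Css,min = Css,max × e^(−kτ) = 167.2 × 0.6483 ≈ 108 mg/L

108 mg/L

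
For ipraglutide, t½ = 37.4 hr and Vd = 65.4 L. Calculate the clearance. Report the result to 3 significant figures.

1.21 L/hr

k = ln 2 / t½ = ln 2 / 37.4 = 0.01853 hr⁻¹
CL = k · V = 0.01853 × 65.4 ≈ 1.21 L/hr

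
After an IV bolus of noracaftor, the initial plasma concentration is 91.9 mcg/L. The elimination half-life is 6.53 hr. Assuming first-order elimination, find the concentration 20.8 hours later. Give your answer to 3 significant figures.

k = ln 2 / 6.53 = 0.1061 hr⁻¹
20.8 hr is 3.185 half-lives, so C = 91.9 × (1/2)^3.185 = 91.9 × 0.1099 ≈ 10.1 mcg/L

10.1 mcg/L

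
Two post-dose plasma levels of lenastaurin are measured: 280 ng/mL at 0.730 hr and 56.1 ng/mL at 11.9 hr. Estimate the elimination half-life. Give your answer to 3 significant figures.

k = ln(C₁/C₂) / (t₂ − t₁) = ln(280/56.1) / (11.9 − 0.730)
  = 1.608 / 11.17 = 0.1439 hr⁻¹
t½ = ln 2 / k = ln 2 / 0.1439 ≈ 4.82 hours

4.82 hours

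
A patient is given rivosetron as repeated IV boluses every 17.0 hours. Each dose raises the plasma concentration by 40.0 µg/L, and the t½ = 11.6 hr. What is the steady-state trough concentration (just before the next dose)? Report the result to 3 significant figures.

22.7 µg/L

k = ln 2 / 11.6 = 0.05975 hr⁻¹
Fraction remaining after one interval: e^(−kτ) = e^(−0.05975 × 17.0) = 0.3621
R = 1 / (1 − 0.3621) = 1.568
Css,max = 40.0 × 1.568 = 62.71 µg/L
Css,min = Css,max × e^(−kτ) = 62.71 × 0.3621 ≈ 22.7 µg/L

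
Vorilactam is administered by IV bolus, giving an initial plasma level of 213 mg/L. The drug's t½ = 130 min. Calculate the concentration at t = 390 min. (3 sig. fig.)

26.6 mg/L

k = ln 2 / 130 = 0.005332 min⁻¹
390 min is 3.000 half-lives, so C = 213 × (1/2)^3.000 = 213 × 0.1250 ≈ 26.6 mg/L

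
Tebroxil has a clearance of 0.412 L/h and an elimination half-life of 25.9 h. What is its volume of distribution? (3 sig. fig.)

k = ln 2 / t½ = ln 2 / 25.9 = 0.02676 h⁻¹
V = CL / k = 0.412 / 0.02676 ≈ 15.4 L

15.4 L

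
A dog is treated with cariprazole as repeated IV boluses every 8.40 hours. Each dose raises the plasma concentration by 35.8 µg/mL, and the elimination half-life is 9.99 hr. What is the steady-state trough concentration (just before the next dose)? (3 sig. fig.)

45.3 µg/mL

k = ln 2 / 9.99 = 0.06938 hr⁻¹
Fraction remaining after one interval: e^(−kτ) = e^(−0.06938 × 8.40) = 0.5583
R = 1 / (1 − 0.5583) = 2.264
Css,max = 35.8 × 2.264 = 81.05 µg/mL
Css,min = Css,max × e^(−kτ) = 81.05 × 0.5583 ≈ 45.3 µg/mL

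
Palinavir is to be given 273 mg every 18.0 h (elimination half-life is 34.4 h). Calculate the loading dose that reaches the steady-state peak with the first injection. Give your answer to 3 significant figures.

897 mg

k = ln 2 / 34.4 = 0.02015 h⁻¹
Accumulation ratio R = 1 / (1 − e^(−kτ)) = 1 / (1 − e^(−0.02015×18.0)) = 1 / (1 − 0.6958) = 3.287
Loading dose = maintenance dose × R = 273 × 3.287 ≈ 897 mg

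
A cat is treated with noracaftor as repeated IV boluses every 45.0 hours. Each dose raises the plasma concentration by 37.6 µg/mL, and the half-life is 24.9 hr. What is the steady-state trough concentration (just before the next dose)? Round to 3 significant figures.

15.0 µg/mL

k = ln 2 / 24.9 = 0.02784 hr⁻¹
Fraction remaining after one interval: e^(−kτ) = e^(−0.02784 × 45.0) = 0.2857
R = 1 / (1 − 0.2857) = 1.400
Css,max = 37.6 × 1.400 = 52.64 µg/mL
Css,min = Css,max × e^(−kτ) = 52.64 × 0.2857 ≈ 15.0 µg/mL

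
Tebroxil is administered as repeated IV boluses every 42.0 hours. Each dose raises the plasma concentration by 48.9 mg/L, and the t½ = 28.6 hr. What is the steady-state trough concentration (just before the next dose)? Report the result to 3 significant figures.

k = ln 2 / 28.6 = 0.02424 hr⁻¹
Fraction remaining after one interval: e^(−kτ) = e^(−0.02424 × 42.0) = 0.3613
R = 1 / (1 − 0.3613) = 1.566
Css,max = 48.9 × 1.566 = 76.57 mg/L
Css,min = Css,max × e^(−kτ) = 76.57 × 0.3613 ≈ 27.7 mg/L

27.7 mg/L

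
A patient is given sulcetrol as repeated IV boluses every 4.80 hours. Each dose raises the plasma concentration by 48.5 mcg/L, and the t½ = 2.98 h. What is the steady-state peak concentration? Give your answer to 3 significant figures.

72.1 mcg/L

k = ln 2 / 2.98 = 0.2326 h⁻¹
Fraction remaining after one interval: e^(−kτ) = e^(−0.2326 × 4.80) = 0.3274
R = 1 / (1 − 0.3274) = 1.487
Css,max = 48.5 × 1.487 ≈ 72.1 mcg/L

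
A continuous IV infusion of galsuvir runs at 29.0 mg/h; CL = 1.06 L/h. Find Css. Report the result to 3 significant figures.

Css = infusion rate / CL = 29.0 / 1.06 ≈ 27.4 µg/mL

27.4 µg/mL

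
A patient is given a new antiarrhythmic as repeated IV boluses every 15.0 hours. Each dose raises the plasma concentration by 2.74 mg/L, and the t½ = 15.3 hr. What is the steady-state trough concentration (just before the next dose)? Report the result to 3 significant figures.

k = ln 2 / 15.3 = 0.04530 hr⁻¹
Fraction remaining after one interval: e^(−kτ) = e^(−0.04530 × 15.0) = 0.5068
R = 1 / (1 − 0.5068) = 2.028
Css,max = 2.74 × 2.028 = 5.556 mg/L
Css,min = Css,max × e^(−kτ) = 5.556 × 0.5068 ≈ 2.82 mg/L

2.82 mg/L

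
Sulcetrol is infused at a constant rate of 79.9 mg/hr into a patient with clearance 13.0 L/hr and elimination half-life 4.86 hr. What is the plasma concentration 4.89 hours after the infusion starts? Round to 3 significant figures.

Css = rate / CL = 79.9 / 13.0 = 6.146 mg/L
k = ln 2 / 4.86 = 0.1426 hr⁻¹
C(t) = Css (1 − e^(−kt)) = 6.146 × (1 − e^(−0.6974)) = 6.146 × 0.5021 ≈ 3.09 mg/L

3.09 mg/L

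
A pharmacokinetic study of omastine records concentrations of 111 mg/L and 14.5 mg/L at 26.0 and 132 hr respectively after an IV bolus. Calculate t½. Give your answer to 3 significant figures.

k = ln(C₁/C₂) / (t₂ − t₁) = ln(111/14.5) / (132 − 26.0)
  = 2.035 / 106.0 = 0.01920 hr⁻¹
t½ = ln 2 / k = ln 2 / 0.01920 ≈ 36.1 hours

36.1 hours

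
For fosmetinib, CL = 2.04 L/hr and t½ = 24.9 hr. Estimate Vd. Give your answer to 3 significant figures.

73.3 L

k = ln 2 / t½ = ln 2 / 24.9 = 0.02784 hr⁻¹
V = CL / k = 2.04 / 0.02784 ≈ 73.3 L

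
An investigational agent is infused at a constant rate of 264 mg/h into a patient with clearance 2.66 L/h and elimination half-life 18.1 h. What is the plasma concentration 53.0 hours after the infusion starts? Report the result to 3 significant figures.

Css = rate / CL = 264 / 2.66 = 99.25 µg/mL
k = ln 2 / 18.1 = 0.03830 h⁻¹
C(t) = Css (1 − e^(−kt)) = 99.25 × (1 − e^(−2.030)) = 99.25 × 0.8686 ≈ 86.2 µg/mL

86.2 µg/mL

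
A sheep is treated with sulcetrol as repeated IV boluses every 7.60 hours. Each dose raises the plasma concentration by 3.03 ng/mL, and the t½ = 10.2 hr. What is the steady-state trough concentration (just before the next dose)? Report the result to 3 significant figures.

k = ln 2 / 10.2 = 0.06796 hr⁻¹
Fraction remaining after one interval: e^(−kτ) = e^(−0.06796 × 7.60) = 0.5966
R = 1 / (1 − 0.5966) = 2.479
Css,max = 3.03 × 2.479 = 7.512 ng/mL
Css,min = Css,max × e^(−kτ) = 7.512 × 0.5966 ≈ 4.48 ng/mL

4.48 ng/mL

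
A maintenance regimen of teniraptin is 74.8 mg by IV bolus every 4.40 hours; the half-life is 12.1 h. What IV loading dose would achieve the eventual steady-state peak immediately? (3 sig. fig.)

k = ln 2 / 12.1 = 0.05728 h⁻¹
Accumulation ratio R = 1 / (1 − e^(−kτ)) = 1 / (1 − e^(−0.05728×4.40)) = 1 / (1 − 0.7772) = 4.488
Loading dose = maintenance dose × R = 74.8 × 4.488 ≈ 336 mg

336 mg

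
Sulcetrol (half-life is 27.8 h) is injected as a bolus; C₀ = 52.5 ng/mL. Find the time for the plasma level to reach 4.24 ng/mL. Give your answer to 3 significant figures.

k = ln 2 / 27.8 = 0.02493 h⁻¹
C(t) = C₀ e^(−kt)  ⇒  t = ln(C₀/C) / k
t = ln(52.5/4.24) / 0.02493 = 2.516 / 0.02493 ≈ 101 hours

101 hours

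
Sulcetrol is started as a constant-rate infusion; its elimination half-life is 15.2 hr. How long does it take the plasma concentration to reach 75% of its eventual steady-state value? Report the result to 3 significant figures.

k = ln 2 / 15.2 = 0.04560 hr⁻¹
f = 1 − e^(−kt)  ⇒  t = −ln(1 − f) / k
t = −ln(1 − 0.75) / 0.04560 = 1.386 / 0.04560 ≈ 30.4 hours

30.4 hours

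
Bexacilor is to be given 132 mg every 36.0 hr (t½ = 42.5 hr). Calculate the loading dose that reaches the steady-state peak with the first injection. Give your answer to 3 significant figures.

k = ln 2 / 42.5 = 0.01631 hr⁻¹
Accumulation ratio R = 1 / (1 − e^(−kτ)) = 1 / (1 − e^(−0.01631×36.0)) = 1 / (1 − 0.5559) = 2.252
Loading dose = maintenance dose × R = 132 × 2.252 ≈ 297 mg

297 mg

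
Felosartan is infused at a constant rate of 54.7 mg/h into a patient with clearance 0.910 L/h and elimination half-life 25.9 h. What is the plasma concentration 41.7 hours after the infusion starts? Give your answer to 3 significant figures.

40.4 mg/L

Css = rate / CL = 54.7 / 0.910 = 60.11 mg/L
k = ln 2 / 25.9 = 0.02676 h⁻¹
C(t) = Css (1 − e^(−kt)) = 60.11 × (1 − e^(−1.116)) = 60.11 × 0.6724 ≈ 40.4 mg/L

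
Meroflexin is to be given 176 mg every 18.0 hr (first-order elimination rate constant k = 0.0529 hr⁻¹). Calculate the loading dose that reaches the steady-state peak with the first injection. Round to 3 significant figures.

287 mg

Accumulation ratio R = 1 / (1 − e^(−kτ)) = 1 / (1 − e^(−0.05290×18.0)) = 1 / (1 − 0.3859) = 1.628
Loading dose = maintenance dose × R = 176 × 1.628 ≈ 287 mg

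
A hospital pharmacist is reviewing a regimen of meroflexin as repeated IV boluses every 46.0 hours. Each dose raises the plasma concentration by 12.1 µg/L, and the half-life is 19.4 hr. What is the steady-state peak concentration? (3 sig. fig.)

15.0 µg/L

k = ln 2 / 19.4 = 0.03573 hr⁻¹
Fraction remaining after one interval: e^(−kτ) = e^(−0.03573 × 46.0) = 0.1933
R = 1 / (1 − 0.1933) = 1.240
Css,max = 12.1 × 1.240 ≈ 15.0 µg/L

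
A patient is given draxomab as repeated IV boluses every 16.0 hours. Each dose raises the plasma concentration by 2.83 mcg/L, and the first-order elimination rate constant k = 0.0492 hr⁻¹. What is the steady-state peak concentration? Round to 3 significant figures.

Fraction remaining after one interval: e^(−kτ) = e^(−0.04920 × 16.0) = 0.4551
R = 1 / (1 − 0.4551) = 1.835
Css,max = 2.83 × 1.835 ≈ 5.19 mcg/L

5.19 mcg/L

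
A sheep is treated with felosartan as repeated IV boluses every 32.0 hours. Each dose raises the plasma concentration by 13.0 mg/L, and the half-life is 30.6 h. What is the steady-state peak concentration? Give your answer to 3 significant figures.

25.2 mg/L

k = ln 2 / 30.6 = 0.02265 h⁻¹
Fraction remaining after one interval: e^(−kτ) = e^(−0.02265 × 32.0) = 0.4844
R = 1 / (1 − 0.4844) = 1.939
Css,max = 13.0 × 1.939 ≈ 25.2 mg/L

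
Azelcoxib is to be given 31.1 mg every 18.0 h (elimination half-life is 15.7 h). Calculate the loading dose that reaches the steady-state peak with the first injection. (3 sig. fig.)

56.7 mg

k = ln 2 / 15.7 = 0.04415 h⁻¹
Accumulation ratio R = 1 / (1 − e^(−kτ)) = 1 / (1 − e^(−0.04415×18.0)) = 1 / (1 − 0.4517) = 1.824
Loading dose = maintenance dose × R = 31.1 × 1.824 ≈ 56.7 mg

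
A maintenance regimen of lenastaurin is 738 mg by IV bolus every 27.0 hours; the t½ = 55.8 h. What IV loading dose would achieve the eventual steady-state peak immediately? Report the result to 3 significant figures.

2590 mg

k = ln 2 / 55.8 = 0.01242 h⁻¹
Accumulation ratio R = 1 / (1 − e^(−kτ)) = 1 / (1 − e^(−0.01242×27.0)) = 1 / (1 − 0.7151) = 3.509
Loading dose = maintenance dose × R = 738 × 3.509 ≈ 2590 mg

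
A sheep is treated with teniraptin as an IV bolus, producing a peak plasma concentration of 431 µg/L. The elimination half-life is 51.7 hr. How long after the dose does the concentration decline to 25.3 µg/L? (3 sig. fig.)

k = ln 2 / 51.7 = 0.01341 hr⁻¹
C(t) = C₀ e^(−kt)  ⇒  t = ln(C₀/C) / k
t = ln(431/25.3) / 0.01341 = 2.835 / 0.01341 ≈ 211 hours

211 hours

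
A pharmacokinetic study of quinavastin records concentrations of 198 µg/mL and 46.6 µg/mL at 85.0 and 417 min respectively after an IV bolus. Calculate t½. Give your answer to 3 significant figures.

k = ln(C₁/C₂) / (t₂ − t₁) = ln(198/46.6) / (417 − 85.0)
  = 1.447 / 332.0 = 0.004357 min⁻¹
t½ = ln 2 / k = ln 2 / 0.004357 ≈ 159 minutes

159 minutes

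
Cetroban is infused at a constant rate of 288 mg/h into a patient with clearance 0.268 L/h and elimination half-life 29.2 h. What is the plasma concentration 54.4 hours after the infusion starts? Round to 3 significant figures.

779 µg/mL

Css = rate / CL = 288 / 0.268 = 1075 µg/mL
k = ln 2 / 29.2 = 0.02374 h⁻¹
C(t) = Css (1 − e^(−kt)) = 1075 × (1 − e^(−1.291)) = 1075 × 0.7251 ≈ 779 µg/mL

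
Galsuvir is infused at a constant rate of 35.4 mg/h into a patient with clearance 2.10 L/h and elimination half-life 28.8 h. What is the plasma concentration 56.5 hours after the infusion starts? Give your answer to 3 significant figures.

12.5 mg/L

Css = rate / CL = 35.4 / 2.10 = 16.86 mg/L
k = ln 2 / 28.8 = 0.02407 h⁻¹
C(t) = Css (1 − e^(−kt)) = 16.86 × (1 − e^(−1.360)) = 16.86 × 0.7433 ≈ 12.5 mg/L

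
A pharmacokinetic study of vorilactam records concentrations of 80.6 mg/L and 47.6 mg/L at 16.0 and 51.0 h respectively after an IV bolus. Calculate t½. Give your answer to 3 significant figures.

46.1 hours

k = ln(C₁/C₂) / (t₂ − t₁) = ln(80.6/47.6) / (51.0 − 16.0)
  = 0.5267 / 35.00 = 0.01505 h⁻¹
t½ = ln 2 / k = ln 2 / 0.01505 ≈ 46.1 hours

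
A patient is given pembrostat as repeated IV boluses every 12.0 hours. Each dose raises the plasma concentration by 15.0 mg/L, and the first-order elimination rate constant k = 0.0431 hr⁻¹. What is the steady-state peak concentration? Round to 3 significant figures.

Fraction remaining after one interval: e^(−kτ) = e^(−0.04310 × 12.0) = 0.5962
R = 1 / (1 − 0.5962) = 2.476
Css,max = 15.0 × 2.476 ≈ 37.1 mg/L

37.1 mg/L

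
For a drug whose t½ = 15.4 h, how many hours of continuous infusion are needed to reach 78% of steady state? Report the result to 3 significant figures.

k = ln 2 / 15.4 = 0.04501 h⁻¹
f = 1 − e^(−kt)  ⇒  t = −ln(1 − f) / k
t = −ln(1 − 0.78) / 0.04501 = 1.514 / 0.04501 ≈ 33.6 hours

33.6 hours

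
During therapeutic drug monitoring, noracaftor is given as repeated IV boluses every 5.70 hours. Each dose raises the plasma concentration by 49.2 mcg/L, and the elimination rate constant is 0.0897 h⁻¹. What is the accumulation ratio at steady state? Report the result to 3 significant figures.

Fraction remaining after one interval: e^(−kτ) = e^(−0.08970 × 5.70) = 0.5997
R = 1 / (1 − 0.5997) = 1 / 0.4003 ≈ 2.50

2.50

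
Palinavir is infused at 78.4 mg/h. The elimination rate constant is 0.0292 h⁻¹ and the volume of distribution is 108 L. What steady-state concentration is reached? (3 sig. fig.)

24.9 mg/L

CL = k · V = 0.0292 × 108 = 3.154 L/h
Css = rate / CL = 78.4 / 3.154 ≈ 24.9 mg/L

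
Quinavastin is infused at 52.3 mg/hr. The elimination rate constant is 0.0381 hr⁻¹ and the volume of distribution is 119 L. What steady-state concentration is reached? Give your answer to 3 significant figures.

11.5 mg/L

CL = k · V = 0.0381 × 119 = 4.534 L/hr
Css = rate / CL = 52.3 / 4.534 ≈ 11.5 mg/L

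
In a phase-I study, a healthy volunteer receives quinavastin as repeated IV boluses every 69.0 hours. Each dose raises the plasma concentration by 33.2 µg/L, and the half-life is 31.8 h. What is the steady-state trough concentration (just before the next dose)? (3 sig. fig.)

9.49 µg/L

k = ln 2 / 31.8 = 0.02180 h⁻¹
Fraction remaining after one interval: e^(−kτ) = e^(−0.02180 × 69.0) = 0.2222
R = 1 / (1 − 0.2222) = 1.286
Css,max = 33.2 × 1.286 = 42.69 µg/L
Css,min = Css,max × e^(−kτ) = 42.69 × 0.2222 ≈ 9.49 µg/L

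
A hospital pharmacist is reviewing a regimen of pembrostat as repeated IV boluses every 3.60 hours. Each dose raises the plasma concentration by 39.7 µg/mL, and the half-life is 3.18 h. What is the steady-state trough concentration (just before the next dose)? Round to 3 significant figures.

k = ln 2 / 3.18 = 0.2180 h⁻¹
Fraction remaining after one interval: e^(−kτ) = e^(−0.2180 × 3.60) = 0.4563
R = 1 / (1 − 0.4563) = 1.839
Css,max = 39.7 × 1.839 = 73.01 µg/mL
Css,min = Css,max × e^(−kτ) = 73.01 × 0.4563 ≈ 33.3 µg/mL

33.3 µg/mL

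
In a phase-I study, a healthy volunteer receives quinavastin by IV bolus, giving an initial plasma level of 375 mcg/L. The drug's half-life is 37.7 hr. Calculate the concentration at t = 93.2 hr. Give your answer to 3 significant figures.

k = ln 2 / 37.7 = 0.01839 hr⁻¹
C(t) = C₀ e^(−kt) = 375 × e^(−0.01839 × 93.2) = 375 × e^(−1.714) = 375 × 0.1802 ≈ 67.6 mcg/L

67.6 mcg/L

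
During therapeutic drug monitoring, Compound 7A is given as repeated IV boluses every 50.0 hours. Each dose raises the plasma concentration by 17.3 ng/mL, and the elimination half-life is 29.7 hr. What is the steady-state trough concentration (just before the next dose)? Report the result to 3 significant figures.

7.82 ng/mL

k = ln 2 / 29.7 = 0.02334 hr⁻¹
Fraction remaining after one interval: e^(−kτ) = e^(−0.02334 × 50.0) = 0.3113
R = 1 / (1 − 0.3113) = 1.452
Css,max = 17.3 × 1.452 = 25.12 ng/mL
Css,min = Css,max × e^(−kτ) = 25.12 × 0.3113 ≈ 7.82 ng/mL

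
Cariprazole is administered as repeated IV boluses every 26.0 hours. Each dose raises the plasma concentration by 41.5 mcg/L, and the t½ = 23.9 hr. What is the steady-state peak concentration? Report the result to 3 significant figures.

78.4 mcg/L

k = ln 2 / 23.9 = 0.02900 hr⁻¹
Fraction remaining after one interval: e^(−kτ) = e^(−0.02900 × 26.0) = 0.4705
R = 1 / (1 − 0.4705) = 1.888
Css,max = 41.5 × 1.888 ≈ 78.4 mcg/L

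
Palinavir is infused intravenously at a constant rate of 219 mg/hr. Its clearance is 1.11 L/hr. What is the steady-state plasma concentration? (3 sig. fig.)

197 mg/L

Css = infusion rate / CL = 219 / 1.11 ≈ 197 mg/L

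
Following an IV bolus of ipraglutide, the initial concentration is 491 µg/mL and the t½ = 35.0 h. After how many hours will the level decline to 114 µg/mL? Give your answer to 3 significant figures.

73.7 hours

k = ln 2 / 35.0 = 0.01980 h⁻¹
C(t) = C₀ e^(−kt)  ⇒  t = ln(C₀/C) / k
t = ln(491/114) / 0.01980 = 1.460 / 0.01980 ≈ 73.7 hours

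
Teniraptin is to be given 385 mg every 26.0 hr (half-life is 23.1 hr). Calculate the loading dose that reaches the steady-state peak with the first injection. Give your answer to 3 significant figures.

k = ln 2 / 23.1 = 0.03001 hr⁻¹
Accumulation ratio R = 1 / (1 − e^(−kτ)) = 1 / (1 − e^(−0.03001×26.0)) = 1 / (1 − 0.4583) = 1.846
Loading dose = maintenance dose × R = 385 × 1.846 ≈ 711 mg

711 mg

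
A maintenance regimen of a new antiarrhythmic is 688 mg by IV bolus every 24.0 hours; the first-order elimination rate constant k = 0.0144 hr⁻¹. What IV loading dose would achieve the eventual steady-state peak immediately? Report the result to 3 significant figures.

Accumulation ratio R = 1 / (1 − e^(−kτ)) = 1 / (1 − e^(−0.01440×24.0)) = 1 / (1 − 0.7078) = 3.422
Loading dose = maintenance dose × R = 688 × 3.422 ≈ 2350 mg

2350 mg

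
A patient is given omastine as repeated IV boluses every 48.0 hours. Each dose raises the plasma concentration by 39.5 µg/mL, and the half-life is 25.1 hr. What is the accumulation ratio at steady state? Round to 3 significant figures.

k = ln 2 / 25.1 = 0.02762 hr⁻¹
Fraction remaining after one interval: e^(−kτ) = e^(−0.02762 × 48.0) = 0.2657
R = 1 / (1 − 0.2657) = 1 / 0.7343 ≈ 1.36

1.36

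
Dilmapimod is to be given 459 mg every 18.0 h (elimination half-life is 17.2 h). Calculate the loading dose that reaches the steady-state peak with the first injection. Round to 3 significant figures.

k = ln 2 / 17.2 = 0.04030 h⁻¹
Accumulation ratio R = 1 / (1 − e^(−kτ)) = 1 / (1 − e^(−0.04030×18.0)) = 1 / (1 − 0.4841) = 1.939
Loading dose = maintenance dose × R = 459 × 1.939 ≈ 890 mg

890 mg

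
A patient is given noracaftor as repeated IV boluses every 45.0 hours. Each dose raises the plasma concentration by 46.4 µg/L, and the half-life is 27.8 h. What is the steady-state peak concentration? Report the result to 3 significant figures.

k = ln 2 / 27.8 = 0.02493 h⁻¹
Fraction remaining after one interval: e^(−kτ) = e^(−0.02493 × 45.0) = 0.3256
R = 1 / (1 − 0.3256) = 1.483
Css,max = 46.4 × 1.483 ≈ 68.8 µg/L

68.8 µg/L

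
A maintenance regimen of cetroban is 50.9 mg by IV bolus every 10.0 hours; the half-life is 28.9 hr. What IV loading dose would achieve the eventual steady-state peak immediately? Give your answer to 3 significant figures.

239 mg

k = ln 2 / 28.9 = 0.02398 hr⁻¹
Accumulation ratio R = 1 / (1 − e^(−kτ)) = 1 / (1 − e^(−0.02398×10.0)) = 1 / (1 − 0.7868) = 4.689
Loading dose = maintenance dose × R = 50.9 × 4.689 ≈ 239 mg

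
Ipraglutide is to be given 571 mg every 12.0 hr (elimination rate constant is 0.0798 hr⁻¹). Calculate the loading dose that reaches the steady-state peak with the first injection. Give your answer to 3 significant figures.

Accumulation ratio R = 1 / (1 − e^(−kτ)) = 1 / (1 − e^(−0.07980×12.0)) = 1 / (1 − 0.3838) = 1.623
Loading dose = maintenance dose × R = 571 × 1.623 ≈ 927 mg

927 mg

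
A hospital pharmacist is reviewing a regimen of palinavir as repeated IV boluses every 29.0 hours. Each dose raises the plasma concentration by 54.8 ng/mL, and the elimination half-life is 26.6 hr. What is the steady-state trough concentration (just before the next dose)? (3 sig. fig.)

48.5 ng/mL

k = ln 2 / 26.6 = 0.02606 hr⁻¹
Fraction remaining after one interval: e^(−kτ) = e^(−0.02606 × 29.0) = 0.4697
R = 1 / (1 − 0.4697) = 1.886
Css,max = 54.8 × 1.886 = 103.3 ng/mL
Css,min = Css,max × e^(−kτ) = 103.3 × 0.4697 ≈ 48.5 ng/mL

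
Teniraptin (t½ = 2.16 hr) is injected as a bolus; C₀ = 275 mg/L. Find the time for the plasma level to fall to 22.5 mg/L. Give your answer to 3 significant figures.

k = ln 2 / 2.16 = 0.3209 hr⁻¹
C(t) = C₀ e^(−kt)  ⇒  t = ln(C₀/C) / k
t = ln(275/22.5) / 0.3209 = 2.503 / 0.3209 ≈ 7.80 hours

7.80 hours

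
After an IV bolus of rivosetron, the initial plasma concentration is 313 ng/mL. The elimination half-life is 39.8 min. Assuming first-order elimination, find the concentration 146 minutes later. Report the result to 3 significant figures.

k = ln 2 / 39.8 = 0.01742 min⁻¹
C(t) = C₀ e^(−kt) = 313 × e^(−0.01742 × 146) = 313 × e^(−2.543) = 313 × 0.07865 ≈ 24.6 ng/mL

24.6 ng/mL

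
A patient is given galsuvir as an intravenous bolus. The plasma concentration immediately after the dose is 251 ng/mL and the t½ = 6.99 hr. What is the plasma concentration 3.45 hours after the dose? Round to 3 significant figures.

178 ng/mL

k = ln 2 / 6.99 = 0.09916 hr⁻¹
3.45 hr is 0.4936 half-lives, so C = 251 × (1/2)^0.4936 = 251 × 0.7103 ≈ 178 ng/mL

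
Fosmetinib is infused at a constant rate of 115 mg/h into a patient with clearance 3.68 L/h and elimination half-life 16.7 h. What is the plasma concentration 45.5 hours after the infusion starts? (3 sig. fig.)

Css = rate / CL = 115 / 3.68 = 31.25 mg/L
k = ln 2 / 16.7 = 0.04151 h⁻¹
C(t) = Css (1 − e^(−kt)) = 31.25 × (1 − e^(−1.889)) = 31.25 × 0.8487 ≈ 26.5 mg/L

26.5 mg/L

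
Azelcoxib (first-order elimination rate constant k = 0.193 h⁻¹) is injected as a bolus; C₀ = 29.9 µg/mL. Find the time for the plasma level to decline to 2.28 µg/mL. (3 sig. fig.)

C(t) = C₀ e^(−kt)  ⇒  t = ln(C₀/C) / k
t = ln(29.9/2.28) / 0.1930 = 2.574 / 0.1930 ≈ 13.3 hours

13.3 hours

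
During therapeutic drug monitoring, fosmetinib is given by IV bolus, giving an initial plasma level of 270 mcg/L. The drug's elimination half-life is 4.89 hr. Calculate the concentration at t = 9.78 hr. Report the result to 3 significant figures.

67.5 mcg/L

k = ln 2 / 4.89 = 0.1417 hr⁻¹
9.78 hr is 2.000 half-lives, so C = 270 × (1/2)^2.000 = 270 × 0.2500 ≈ 67.5 mcg/L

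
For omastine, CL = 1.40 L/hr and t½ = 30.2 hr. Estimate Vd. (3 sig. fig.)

61.0 L

k = ln 2 / t½ = ln 2 / 30.2 = 0.02295 hr⁻¹
V = CL / k = 1.40 / 0.02295 ≈ 61.0 L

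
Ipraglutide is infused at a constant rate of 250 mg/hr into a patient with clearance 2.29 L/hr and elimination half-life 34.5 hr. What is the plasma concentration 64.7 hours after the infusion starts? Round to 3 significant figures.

Css = rate / CL = 250 / 2.29 = 109.2 mg/L
k = ln 2 / 34.5 = 0.02009 hr⁻¹
C(t) = Css (1 − e^(−kt)) = 109.2 × (1 − e^(−1.300)) = 109.2 × 0.7274 ≈ 79.4 mg/L

79.4 mg/L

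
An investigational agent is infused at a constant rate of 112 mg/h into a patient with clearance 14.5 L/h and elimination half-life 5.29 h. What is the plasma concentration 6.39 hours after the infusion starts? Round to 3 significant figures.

4.38 µg/mL

Css = rate / CL = 112 / 14.5 = 7.724 µg/mL
k = ln 2 / 5.29 = 0.1310 h⁻¹
C(t) = Css (1 − e^(−kt)) = 7.724 × (1 − e^(−0.8373)) = 7.724 × 0.5671 ≈ 4.38 µg/mL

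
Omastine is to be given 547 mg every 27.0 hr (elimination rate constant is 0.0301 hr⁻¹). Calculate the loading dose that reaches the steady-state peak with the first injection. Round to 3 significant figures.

983 mg

Accumulation ratio R = 1 / (1 − e^(−kτ)) = 1 / (1 − e^(−0.03010×27.0)) = 1 / (1 − 0.4437) = 1.797
Loading dose = maintenance dose × R = 547 × 1.797 ≈ 983 mg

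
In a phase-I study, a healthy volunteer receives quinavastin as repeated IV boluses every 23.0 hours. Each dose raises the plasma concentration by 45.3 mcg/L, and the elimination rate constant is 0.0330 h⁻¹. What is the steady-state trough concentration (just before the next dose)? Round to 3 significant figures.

39.9 mcg/L

Fraction remaining after one interval: e^(−kτ) = e^(−0.03300 × 23.0) = 0.4681
R = 1 / (1 − 0.4681) = 1.880
Css,max = 45.3 × 1.880 = 85.17 mcg/L
Css,min = Css,max × e^(−kτ) = 85.17 × 0.4681 ≈ 39.9 mcg/L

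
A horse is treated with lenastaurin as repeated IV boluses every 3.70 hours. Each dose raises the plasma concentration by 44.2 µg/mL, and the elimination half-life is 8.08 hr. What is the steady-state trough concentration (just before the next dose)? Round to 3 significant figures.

118 µg/mL

k = ln 2 / 8.08 = 0.08579 hr⁻¹
Fraction remaining after one interval: e^(−kτ) = e^(−0.08579 × 3.70) = 0.7280
R = 1 / (1 − 0.7280) = 3.677
Css,max = 44.2 × 3.677 = 162.5 µg/mL
Css,min = Css,max × e^(−kτ) = 162.5 × 0.7280 ≈ 118 µg/mL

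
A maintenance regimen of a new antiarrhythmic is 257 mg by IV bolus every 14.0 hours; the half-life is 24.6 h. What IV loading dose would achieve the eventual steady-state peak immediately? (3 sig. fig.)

788 mg

k = ln 2 / 24.6 = 0.02818 h⁻¹
Accumulation ratio R = 1 / (1 − e^(−kτ)) = 1 / (1 − e^(−0.02818×14.0)) = 1 / (1 − 0.6740) = 3.068
Loading dose = maintenance dose × R = 257 × 3.068 ≈ 788 mg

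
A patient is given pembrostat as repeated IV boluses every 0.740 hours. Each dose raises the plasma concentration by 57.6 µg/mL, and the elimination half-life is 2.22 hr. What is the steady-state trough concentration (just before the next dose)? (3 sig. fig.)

k = ln 2 / 2.22 = 0.3122 hr⁻¹
Fraction remaining after one interval: e^(−kτ) = e^(−0.3122 × 0.740) = 0.7937
R = 1 / (1 − 0.7937) = 4.847
Css,max = 57.6 × 4.847 = 279.2 µg/mL
Css,min = Css,max × e^(−kτ) = 279.2 × 0.7937 ≈ 222 µg/mL

222 µg/mL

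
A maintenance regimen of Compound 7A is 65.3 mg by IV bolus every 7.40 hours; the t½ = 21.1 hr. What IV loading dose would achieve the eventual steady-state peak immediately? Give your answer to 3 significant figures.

303 mg

k = ln 2 / 21.1 = 0.03285 hr⁻¹
Accumulation ratio R = 1 / (1 − e^(−kτ)) = 1 / (1 − e^(−0.03285×7.40)) = 1 / (1 − 0.7842) = 4.634
Loading dose = maintenance dose × R = 65.3 × 4.634 ≈ 303 mg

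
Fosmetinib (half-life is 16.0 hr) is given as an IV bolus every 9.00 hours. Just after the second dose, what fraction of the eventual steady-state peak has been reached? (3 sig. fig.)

0.541

k = ln 2 / 16.0 = 0.04332 hr⁻¹
f_n = 1 − e^(−nkτ) = 1 − e^(−2 × 0.04332 × 9.00) = 1 − e^(−0.7798) = 1 − 0.4585 ≈ 0.541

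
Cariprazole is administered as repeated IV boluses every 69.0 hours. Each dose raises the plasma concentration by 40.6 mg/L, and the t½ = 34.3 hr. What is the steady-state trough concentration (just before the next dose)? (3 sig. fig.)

13.4 mg/L

k = ln 2 / 34.3 = 0.02021 hr⁻¹
Fraction remaining after one interval: e^(−kτ) = e^(−0.02021 × 69.0) = 0.2480
R = 1 / (1 − 0.2480) = 1.330
Css,max = 40.6 × 1.330 = 53.99 mg/L
Css,min = Css,max × e^(−kτ) = 53.99 × 0.2480 ≈ 13.4 mg/L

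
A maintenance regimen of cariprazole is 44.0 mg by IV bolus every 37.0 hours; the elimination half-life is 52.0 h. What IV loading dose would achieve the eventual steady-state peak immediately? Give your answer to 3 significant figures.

k = ln 2 / 52.0 = 0.01333 h⁻¹
Accumulation ratio R = 1 / (1 − e^(−kτ)) = 1 / (1 − e^(−0.01333×37.0)) = 1 / (1 − 0.6107) = 2.569
Loading dose = maintenance dose × R = 44.0 × 2.569 ≈ 113 mg

113 mg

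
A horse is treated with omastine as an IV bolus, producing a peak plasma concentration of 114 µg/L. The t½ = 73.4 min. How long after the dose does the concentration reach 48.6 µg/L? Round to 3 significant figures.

90.3 minutes

k = ln 2 / 73.4 = 0.009443 min⁻¹
C(t) = C₀ e^(−kt)  ⇒  t = ln(C₀/C) / k
t = ln(114/48.6) / 0.009443 = 0.8526 / 0.009443 ≈ 90.3 minutes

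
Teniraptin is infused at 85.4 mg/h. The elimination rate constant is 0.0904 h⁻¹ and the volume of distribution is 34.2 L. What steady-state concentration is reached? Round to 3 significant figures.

CL = k · V = 0.0904 × 34.2 = 3.092 L/h
Css = rate / CL = 85.4 / 3.092 ≈ 27.6 mg/L

27.6 mg/L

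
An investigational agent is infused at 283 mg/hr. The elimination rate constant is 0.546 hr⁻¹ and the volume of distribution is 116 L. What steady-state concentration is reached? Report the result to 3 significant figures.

CL = k · V = 0.546 × 116 = 63.34 L/hr
Css = rate / CL = 283 / 63.34 ≈ 4.47 mg/L

4.47 mg/L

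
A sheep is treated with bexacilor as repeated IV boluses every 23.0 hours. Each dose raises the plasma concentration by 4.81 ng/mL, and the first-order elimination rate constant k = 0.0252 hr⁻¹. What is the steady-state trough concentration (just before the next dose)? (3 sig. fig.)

Fraction remaining after one interval: e^(−kτ) = e^(−0.02520 × 23.0) = 0.5601
R = 1 / (1 − 0.5601) = 2.273
Css,max = 4.81 × 2.273 = 10.93 ng/mL
Css,min = Css,max × e^(−kτ) = 10.93 × 0.5601 ≈ 6.12 ng/mL

6.12 ng/mL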